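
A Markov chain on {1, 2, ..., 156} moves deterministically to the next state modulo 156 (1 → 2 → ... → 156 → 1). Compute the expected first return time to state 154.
E[T_154 | X_0 = 154] = 156

The chain cycles deterministically, so starting at state 154 it returns in exactly 156 steps. Equivalently, the stationary distribution is uniform π_j = 1/156 for every state j, so by Kac's formula E[T_154] = 1/π_154 = 156.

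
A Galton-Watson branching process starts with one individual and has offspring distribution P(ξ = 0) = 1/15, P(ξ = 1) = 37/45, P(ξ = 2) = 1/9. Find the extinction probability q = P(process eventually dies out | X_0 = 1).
q = 3/5

The pgf is f(s) = 1/15 + 37/45·s + 1/9·s². The extinction probability q is the smallest fixed point of f in [0, 1]. Setting s = f(s):
  1/9·s² + (37/45 − 1)·s + 1/15 = 0
  1/9·s² − (1/15 + 1/9)·s + 1/15 = 0
which factors as (s − 1)·(1/9·s − 1/15) = 0, giving roots s = 1 and s = (1/15)/(1/9) = 3/5.
Mean offspring μ = 37/45 + 2·1/9 = 47/45 > 1 (supercritical), so q < 1. The extinction probability is the smaller root: q = (1/15)/(1/9) = 3/5.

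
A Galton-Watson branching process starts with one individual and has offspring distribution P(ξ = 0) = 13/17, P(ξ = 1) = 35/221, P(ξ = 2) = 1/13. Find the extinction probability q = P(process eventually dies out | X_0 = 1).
q = 1

Mean offspring μ = 0·13/17 + 1·35/221 + 2·1/13 = 69/221 ≤ 1. For μ ≤ 1 with offspring not concentrated at 1, the Galton-Watson process goes extinct almost surely, so q = 1.
(Algebraic check: The pgf is f(s) = 13/17 + 35/221·s + 1/13·s². The extinction probability q is the smallest fixed point of f in [0, 1]. Setting s = f(s):
  1/13·s² + (35/221 − 1)·s + 13/17 = 0
  1/13·s² − (13/17 + 1/13)·s + 13/17 = 0
which factors as (s − 1)·(1/13·s − 13/17) = 0, giving roots s = 1 and s = (13/17)/(1/13) = 169/17. Since 169/17 ≥ 1, the smallest root in [0, 1] is s = 1.)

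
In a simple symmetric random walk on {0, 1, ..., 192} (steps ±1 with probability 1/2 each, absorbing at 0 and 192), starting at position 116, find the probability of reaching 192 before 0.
P(hit 192 before 0) = 116/192 = 29/48

Let u_k = P(hit 192 before 0 | start at k). Then u_0 = 0, u_192 = 1, and u_k = u_{k-1}/2 + u_{k+1}/2 for 1 ≤ k ≤ 191. This harmonic recurrence is solved by u_k = k/192, giving u_116 = 116/192 = 29/48.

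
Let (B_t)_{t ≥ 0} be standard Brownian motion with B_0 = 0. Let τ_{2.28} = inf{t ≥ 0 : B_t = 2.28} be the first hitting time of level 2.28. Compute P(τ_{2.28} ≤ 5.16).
P(τ_{2.28} ≤ 5.16) = 2(1 − Φ(2.28/√5.16)) = 2(1 − Φ(1.0037)) ≈ 0.3155

By the reflection principle for standard BM, P(τ_b ≤ t) = 2 · P(B_t ≥ b). Since B_t ~ N(0, t), P(B_t ≥ 2.28) = 1 − Φ(2.28/√t) = 1 − Φ(2.28/√5.16) = 1 − Φ(1.0037) ≈ 0.15776. Doubling: P(τ_{2.28} ≤ 5.16) ≈ 2 · 0.15776 = 0.31552 ≈ 0.3155.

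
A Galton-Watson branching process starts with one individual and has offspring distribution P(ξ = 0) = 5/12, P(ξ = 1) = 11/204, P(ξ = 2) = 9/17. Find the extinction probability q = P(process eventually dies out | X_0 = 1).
q = 85/108

The pgf is f(s) = 5/12 + 11/204·s + 9/17·s². The extinction probability q is the smallest fixed point of f in [0, 1]. Setting s = f(s):
  9/17·s² + (11/204 − 1)·s + 5/12 = 0
  9/17·s² − (5/12 + 9/17)·s + 5/12 = 0
which factors as (s − 1)·(9/17·s − 5/12) = 0, giving roots s = 1 and s = (5/12)/(9/17) = 85/108.
Mean offspring μ = 11/204 + 2·9/17 = 227/204 > 1 (supercritical), so q < 1. The extinction probability is the smaller root: q = (5/12)/(9/17) = 85/108.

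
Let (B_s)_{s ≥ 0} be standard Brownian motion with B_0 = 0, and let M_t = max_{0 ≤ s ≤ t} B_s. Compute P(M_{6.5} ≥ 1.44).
P(M_{6.5} ≥ 1.44) = 2·P(B_{6.5} ≥ 1.44) = 2(1 − Φ(1.44/√6.5)) ≈ 0.5722

By the reflection principle for Brownian motion, P(M_t ≥ a) = 2 · P(B_t ≥ a) for a ≥ 0. Since B_t ~ N(0, t), P(B_t ≥ 1.44) = 1 − Φ(1.44/√t) = 1 − Φ(1.44/√6.5) = 1 − Φ(0.5648). So
  P(M_{6.5} ≥ 1.44) = 2(1 − Φ(0.5648)) ≈ 0.5722.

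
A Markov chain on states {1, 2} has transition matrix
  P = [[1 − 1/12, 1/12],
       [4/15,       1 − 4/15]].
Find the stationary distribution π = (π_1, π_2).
π_1 = 16/21, π_2 = 5/21

Solve πP = π with π_1 + π_2 = 1. From πP = π: π_1 · (1 − 1/12) + π_2 · 4/15 = π_1 ⇒ π_2 · 4/15 = π_1 · 1/12 ⇒ π_2/π_1 = (1/12)/(4/15) = 5/16. Together with π_1 + π_2 = 1:
  π_1 = (4/15)/(1/12 + 4/15) = (4/15)/(7/20) = 16/21,
  π_2 = (1/12)/(1/12 + 4/15) = (1/12)/(7/20) = 5/21.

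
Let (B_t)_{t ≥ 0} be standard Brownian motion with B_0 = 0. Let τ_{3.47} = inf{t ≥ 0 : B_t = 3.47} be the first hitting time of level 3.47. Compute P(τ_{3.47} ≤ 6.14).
P(τ_{3.47} ≤ 6.14) = 2(1 − Φ(3.47/√6.14)) = 2(1 − Φ(1.4004)) ≈ 0.1614

By the reflection principle for standard BM, P(τ_b ≤ t) = 2 · P(B_t ≥ b). Since B_t ~ N(0, t), P(B_t ≥ 3.47) = 1 − Φ(3.47/√t) = 1 − Φ(3.47/√6.14) = 1 − Φ(1.4004) ≈ 0.08070. Doubling: P(τ_{3.47} ≤ 6.14) ≈ 2 · 0.08070 = 0.16140 ≈ 0.1614.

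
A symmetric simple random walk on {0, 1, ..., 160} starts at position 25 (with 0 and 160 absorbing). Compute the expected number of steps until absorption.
E[τ | X_0 = 25] = 3375

Let v_k = E[τ | X_0 = k]. Boundary: v_0 = v_160 = 0. Recurrence: v_k = 1 + (v_{k-1} + v_{k+1})/2 for 1 ≤ k ≤ 159. The particular solution to v_k − (v_{k-1} + v_{k+1})/2 = 1 is v_k = −k^2. Adding homogeneous solution A + B k and matching boundaries gives v_k = k (160 − k). Substituting k = 25: v_25 = 25 · 135 = 3375.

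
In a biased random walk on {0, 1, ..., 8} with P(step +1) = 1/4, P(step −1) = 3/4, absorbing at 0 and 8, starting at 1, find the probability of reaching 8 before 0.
P(hit 8 before 0) = (1 − (3)^1) / (1 − (3)^8) = 1/3280

Let u_k denote P(reach 8 before 0 | start at k). Boundary: u_0 = 0, u_8 = 1. Recurrence: u_k = 1/4·u_{k+1} + 3/4·u_{k-1} for 1 ≤ k ≤ 7. Try u_k = A + B·r^k with r = q/p = (3/4)/(1/4) = 3. Substitution satisfies the recurrence; boundary conditions give:
  u_k = (1 − r^k) / (1 − r^N) = (1 − (3)^1) / (1 − (3)^8) = 1/3280.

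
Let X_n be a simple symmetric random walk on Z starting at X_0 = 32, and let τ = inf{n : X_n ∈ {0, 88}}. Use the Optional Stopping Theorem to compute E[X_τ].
E[X_τ] = 32

X_n is a martingale and τ is a bounded-mean stopping time (indeed τ is finite a.s. with bounded expectation since the walk is in a bounded region). By the OST, E[X_τ] = E[X_0] = 32. Equivalently: E[X_τ] = 88 · P(hit 88 first) + 0 · P(hit 0 first) = 88 · (32/88) = 32.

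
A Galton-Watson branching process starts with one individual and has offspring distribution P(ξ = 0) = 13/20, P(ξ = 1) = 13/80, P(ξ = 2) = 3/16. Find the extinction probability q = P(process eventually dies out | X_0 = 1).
q = 1

Mean offspring μ = 0·13/20 + 1·13/80 + 2·3/16 = 43/80 ≤ 1. For μ ≤ 1 with offspring not concentrated at 1, the Galton-Watson process goes extinct almost surely, so q = 1.
(Algebraic check: The pgf is f(s) = 13/20 + 13/80·s + 3/16·s². The extinction probability q is the smallest fixed point of f in [0, 1]. Setting s = f(s):
  3/16·s² + (13/80 − 1)·s + 13/20 = 0
  3/16·s² − (13/20 + 3/16)·s + 13/20 = 0
which factors as (s − 1)·(3/16·s − 13/20) = 0, giving roots s = 1 and s = (13/20)/(3/16) = 52/15. Since 52/15 ≥ 1, the smallest root in [0, 1] is s = 1.)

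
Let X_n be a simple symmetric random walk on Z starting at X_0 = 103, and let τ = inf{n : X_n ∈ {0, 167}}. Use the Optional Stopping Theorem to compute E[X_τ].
E[X_τ] = 103

X_n is a martingale and τ is a bounded-mean stopping time (indeed τ is finite a.s. with bounded expectation since the walk is in a bounded region). By the OST, E[X_τ] = E[X_0] = 103. Equivalently: E[X_τ] = 167 · P(hit 167 first) + 0 · P(hit 0 first) = 167 · (103/167) = 103.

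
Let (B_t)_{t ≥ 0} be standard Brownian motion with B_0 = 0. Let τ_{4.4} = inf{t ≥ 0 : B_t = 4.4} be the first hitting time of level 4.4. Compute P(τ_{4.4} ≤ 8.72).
P(τ_{4.4} ≤ 8.72) = 2(1 − Φ(4.4/√8.72)) = 2(1 − Φ(1.4900)) ≈ 0.1362

By the reflection principle for standard BM, P(τ_b ≤ t) = 2 · P(B_t ≥ b). Since B_t ~ N(0, t), P(B_t ≥ 4.4) = 1 − Φ(4.4/√t) = 1 − Φ(4.4/√8.72) = 1 − Φ(1.4900) ≈ 0.06811. Doubling: P(τ_{4.4} ≤ 8.72) ≈ 2 · 0.06811 = 0.13622 ≈ 0.1362.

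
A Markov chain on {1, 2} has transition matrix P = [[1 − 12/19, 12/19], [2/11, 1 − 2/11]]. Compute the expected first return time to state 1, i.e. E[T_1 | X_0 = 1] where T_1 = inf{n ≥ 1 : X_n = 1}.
E[T_1 | X_0 = 1] = 1/π_1 = 85/19

For an irreducible recurrent Markov chain with stationary distribution π, E[T_i | X_0 = i] = 1/π_i (Kac's formula). Here π_1 = (2/11)/(12/19 + 2/11) = (2/11)/(170/209) = 19/85, so E[T_1 | X_0 = 1] = 1/π_1 = (12/19 + 2/11)/(2/11) = (170/209)/(2/11) = 85/19.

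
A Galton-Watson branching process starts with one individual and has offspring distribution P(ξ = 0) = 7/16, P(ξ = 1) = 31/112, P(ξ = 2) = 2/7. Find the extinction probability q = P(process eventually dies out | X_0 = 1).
q = 1

Mean offspring μ = 0·7/16 + 1·31/112 + 2·2/7 = 95/112 ≤ 1. For μ ≤ 1 with offspring not concentrated at 1, the Galton-Watson process goes extinct almost surely, so q = 1.
(Algebraic check: The pgf is f(s) = 7/16 + 31/112·s + 2/7·s². The extinction probability q is the smallest fixed point of f in [0, 1]. Setting s = f(s):
  2/7·s² + (31/112 − 1)·s + 7/16 = 0
  2/7·s² − (7/16 + 2/7)·s + 7/16 = 0
which factors as (s − 1)·(2/7·s − 7/16) = 0, giving roots s = 1 and s = (7/16)/(2/7) = 49/32. Since 49/32 ≥ 1, the smallest root in [0, 1] is s = 1.)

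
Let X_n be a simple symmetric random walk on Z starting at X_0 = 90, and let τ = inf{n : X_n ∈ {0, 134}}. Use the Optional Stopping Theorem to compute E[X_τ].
E[X_τ] = 90

X_n is a martingale and τ is a bounded-mean stopping time (indeed τ is finite a.s. with bounded expectation since the walk is in a bounded region). By the OST, E[X_τ] = E[X_0] = 90. Equivalently: E[X_τ] = 134 · P(hit 134 first) + 0 · P(hit 0 first) = 134 · (90/134) = 90.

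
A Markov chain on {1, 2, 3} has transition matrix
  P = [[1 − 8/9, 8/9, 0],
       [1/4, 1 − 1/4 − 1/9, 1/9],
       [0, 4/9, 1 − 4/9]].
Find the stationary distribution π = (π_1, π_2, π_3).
π = (9/49, 32/49, 8/49)

This is a birth-death chain on three states, which satisfies detailed balance: π_1 · P_{12} = π_2 · P_{21} and π_2 · P_{23} = π_3 · P_{32}.
From π_1 · 8/9 = π_2 · 1/4: π_2/π_1 = (8/9)/(1/4) = 32/9.
From π_2 · 1/9 = π_3 · 4/9: π_3/π_2 = (1/9)/(4/9) = 1/4.
Take π_1 proportional to 1; then unnormalized π = (1, 32/9, 8/9). Normalize by dividing by the sum 49/9:
  π = (9/49, 32/49, 8/49).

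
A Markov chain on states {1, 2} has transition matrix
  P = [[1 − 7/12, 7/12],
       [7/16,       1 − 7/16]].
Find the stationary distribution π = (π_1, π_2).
π_1 = 3/7, π_2 = 4/7

Solve πP = π with π_1 + π_2 = 1. From πP = π: π_1 · (1 − 7/12) + π_2 · 7/16 = π_1 ⇒ π_2 · 7/16 = π_1 · 7/12 ⇒ π_2/π_1 = (7/12)/(7/16) = 4/3. Together with π_1 + π_2 = 1:
  π_1 = (7/16)/(7/12 + 7/16) = (7/16)/(49/48) = 3/7,
  π_2 = (7/12)/(7/12 + 7/16) = (7/12)/(49/48) = 4/7.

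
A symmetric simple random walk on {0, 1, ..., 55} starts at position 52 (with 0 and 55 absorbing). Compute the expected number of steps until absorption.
E[τ | X_0 = 52] = 156

Let v_k = E[τ | X_0 = k]. Boundary: v_0 = v_55 = 0. Recurrence: v_k = 1 + (v_{k-1} + v_{k+1})/2 for 1 ≤ k ≤ 54. The particular solution to v_k − (v_{k-1} + v_{k+1})/2 = 1 is v_k = −k^2. Adding homogeneous solution A + B k and matching boundaries gives v_k = k (55 − k). Substituting k = 52: v_52 = 52 · 3 = 156.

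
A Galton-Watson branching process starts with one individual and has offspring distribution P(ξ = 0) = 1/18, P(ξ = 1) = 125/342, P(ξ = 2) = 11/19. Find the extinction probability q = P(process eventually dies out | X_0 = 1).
q = 19/198

The pgf is f(s) = 1/18 + 125/342·s + 11/19·s². The extinction probability q is the smallest fixed point of f in [0, 1]. Setting s = f(s):
  11/19·s² + (125/342 − 1)·s + 1/18 = 0
  11/19·s² − (1/18 + 11/19)·s + 1/18 = 0
which factors as (s − 1)·(11/19·s − 1/18) = 0, giving roots s = 1 and s = (1/18)/(11/19) = 19/198.
Mean offspring μ = 125/342 + 2·11/19 = 521/342 > 1 (supercritical), so q < 1. The extinction probability is the smaller root: q = (1/18)/(11/19) = 19/198.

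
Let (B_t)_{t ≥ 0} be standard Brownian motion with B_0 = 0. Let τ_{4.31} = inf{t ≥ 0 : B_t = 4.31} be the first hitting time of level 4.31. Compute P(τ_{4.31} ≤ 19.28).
P(τ_{4.31} ≤ 19.28) = 2(1 − Φ(4.31/√19.28)) = 2(1 − Φ(0.9816)) ≈ 0.3263

By the reflection principle for standard BM, P(τ_b ≤ t) = 2 · P(B_t ≥ b). Since B_t ~ N(0, t), P(B_t ≥ 4.31) = 1 − Φ(4.31/√t) = 1 − Φ(4.31/√19.28) = 1 − Φ(0.9816) ≈ 0.16315. Doubling: P(τ_{4.31} ≤ 19.28) ≈ 2 · 0.16315 = 0.32630 ≈ 0.3263.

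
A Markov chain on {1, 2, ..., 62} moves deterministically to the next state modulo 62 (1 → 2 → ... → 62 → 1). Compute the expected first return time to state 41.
E[T_41 | X_0 = 41] = 62

The chain cycles deterministically, so starting at state 41 it returns in exactly 62 steps. Equivalently, the stationary distribution is uniform π_j = 1/62 for every state j, so by Kac's formula E[T_41] = 1/π_41 = 62.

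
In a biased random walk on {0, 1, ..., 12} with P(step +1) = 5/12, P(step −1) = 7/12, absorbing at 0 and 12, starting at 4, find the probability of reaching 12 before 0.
P(hit 12 before 0) = (1 − (7/5)^4) / (1 − (7/5)^12) = 390625/7656051

Let u_k denote P(reach 12 before 0 | start at k). Boundary: u_0 = 0, u_12 = 1. Recurrence: u_k = 5/12·u_{k+1} + 7/12·u_{k-1} for 1 ≤ k ≤ 11. Try u_k = A + B·r^k with r = q/p = (7/12)/(5/12) = 7/5. Substitution satisfies the recurrence; boundary conditions give:
  u_k = (1 − r^k) / (1 − r^N) = (1 − (7/5)^4) / (1 − (7/5)^12) = 390625/7656051.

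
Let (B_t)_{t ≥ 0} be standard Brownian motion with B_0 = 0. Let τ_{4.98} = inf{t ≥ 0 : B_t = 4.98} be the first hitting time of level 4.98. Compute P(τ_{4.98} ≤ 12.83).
P(τ_{4.98} ≤ 12.83) = 2(1 − Φ(4.98/√12.83)) = 2(1 − Φ(1.3903)) ≈ 0.1644

By the reflection principle for standard BM, P(τ_b ≤ t) = 2 · P(B_t ≥ b). Since B_t ~ N(0, t), P(B_t ≥ 4.98) = 1 − Φ(4.98/√t) = 1 − Φ(4.98/√12.83) = 1 − Φ(1.3903) ≈ 0.08222. Doubling: P(τ_{4.98} ≤ 12.83) ≈ 2 · 0.08222 = 0.16444 ≈ 0.1644.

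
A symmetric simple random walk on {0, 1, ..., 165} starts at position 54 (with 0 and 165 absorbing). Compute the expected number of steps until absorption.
E[τ | X_0 = 54] = 5994

Let v_k = E[τ | X_0 = k]. Boundary: v_0 = v_165 = 0. Recurrence: v_k = 1 + (v_{k-1} + v_{k+1})/2 for 1 ≤ k ≤ 164. The particular solution to v_k − (v_{k-1} + v_{k+1})/2 = 1 is v_k = −k^2. Adding homogeneous solution A + B k and matching boundaries gives v_k = k (165 − k). Substituting k = 54: v_54 = 54 · 111 = 5994.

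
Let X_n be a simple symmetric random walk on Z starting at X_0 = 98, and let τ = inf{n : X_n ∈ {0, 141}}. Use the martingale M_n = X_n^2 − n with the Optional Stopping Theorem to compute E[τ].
E[τ] = 4214

M_n = X_n^2 − n is a martingale (since E[X_{n+1}^2 | F_n] = X_n^2 + 1). By OST (τ has finite mean in a bounded region), E[M_τ] = E[M_0] = X_0^2 − 0 = 98^2 = 9604. Also E[M_τ] = E[X_τ^2] − E[τ]. The walk exits at 0 or 141, with P(hit 141 first) = 98/141, so E[X_τ^2] = 141^2 · 98/141 + 0 = 13818. Thus E[τ] = E[X_τ^2] − E[M_τ] = 13818 − 9604 = 4214 = 98(141 − 98) = 4214.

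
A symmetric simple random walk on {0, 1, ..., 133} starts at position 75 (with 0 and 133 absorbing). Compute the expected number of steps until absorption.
E[τ | X_0 = 75] = 4350

Let v_k = E[τ | X_0 = k]. Boundary: v_0 = v_133 = 0. Recurrence: v_k = 1 + (v_{k-1} + v_{k+1})/2 for 1 ≤ k ≤ 132. The particular solution to v_k − (v_{k-1} + v_{k+1})/2 = 1 is v_k = −k^2. Adding homogeneous solution A + B k and matching boundaries gives v_k = k (133 − k). Substituting k = 75: v_75 = 75 · 58 = 4350.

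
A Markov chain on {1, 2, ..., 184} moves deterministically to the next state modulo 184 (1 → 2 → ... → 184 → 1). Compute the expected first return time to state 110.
E[T_110 | X_0 = 110] = 184

The chain cycles deterministically, so starting at state 110 it returns in exactly 184 steps. Equivalently, the stationary distribution is uniform π_j = 1/184 for every state j, so by Kac's formula E[T_110] = 1/π_110 = 184.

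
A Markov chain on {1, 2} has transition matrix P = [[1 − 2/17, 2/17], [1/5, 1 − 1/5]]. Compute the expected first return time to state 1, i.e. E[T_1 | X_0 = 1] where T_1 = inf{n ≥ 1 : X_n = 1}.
E[T_1 | X_0 = 1] = 1/π_1 = 27/17

For an irreducible recurrent Markov chain with stationary distribution π, E[T_i | X_0 = i] = 1/π_i (Kac's formula). Here π_1 = (1/5)/(2/17 + 1/5) = (1/5)/(27/85) = 17/27, so E[T_1 | X_0 = 1] = 1/π_1 = (2/17 + 1/5)/(1/5) = (27/85)/(1/5) = 27/17.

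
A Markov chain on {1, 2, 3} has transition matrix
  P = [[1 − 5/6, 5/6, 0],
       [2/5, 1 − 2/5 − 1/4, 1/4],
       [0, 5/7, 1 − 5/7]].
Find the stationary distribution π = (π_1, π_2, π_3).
π = (16/61, 100/183, 35/183)

This is a birth-death chain on three states, which satisfies detailed balance: π_1 · P_{12} = π_2 · P_{21} and π_2 · P_{23} = π_3 · P_{32}.
From π_1 · 5/6 = π_2 · 2/5: π_2/π_1 = (5/6)/(2/5) = 25/12.
From π_2 · 1/4 = π_3 · 5/7: π_3/π_2 = (1/4)/(5/7) = 7/20.
Take π_1 proportional to 1; then unnormalized π = (1, 25/12, 35/48). Normalize by dividing by the sum 61/16:
  π = (16/61, 100/183, 35/183).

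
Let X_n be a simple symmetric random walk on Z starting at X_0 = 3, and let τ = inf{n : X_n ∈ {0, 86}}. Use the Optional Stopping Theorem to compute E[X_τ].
E[X_τ] = 3

X_n is a martingale and τ is a bounded-mean stopping time (indeed τ is finite a.s. with bounded expectation since the walk is in a bounded region). By the OST, E[X_τ] = E[X_0] = 3. Equivalently: E[X_τ] = 86 · P(hit 86 first) + 0 · P(hit 0 first) = 86 · (3/86) = 3.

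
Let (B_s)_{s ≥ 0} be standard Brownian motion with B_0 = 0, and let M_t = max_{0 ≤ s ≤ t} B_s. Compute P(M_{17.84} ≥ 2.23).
P(M_{17.84} ≥ 2.23) = 2·P(B_{17.84} ≥ 2.23) = 2(1 − Φ(2.23/√17.84)) ≈ 0.5975

By the reflection principle for Brownian motion, P(M_t ≥ a) = 2 · P(B_t ≥ a) for a ≥ 0. Since B_t ~ N(0, t), P(B_t ≥ 2.23) = 1 − Φ(2.23/√t) = 1 − Φ(2.23/√17.84) = 1 − Φ(0.5280). So
  P(M_{17.84} ≥ 2.23) = 2(1 − Φ(0.5280)) ≈ 0.5975.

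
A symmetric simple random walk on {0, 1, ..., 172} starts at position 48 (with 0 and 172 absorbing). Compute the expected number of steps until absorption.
E[τ | X_0 = 48] = 5952

Let v_k = E[τ | X_0 = k]. Boundary: v_0 = v_172 = 0. Recurrence: v_k = 1 + (v_{k-1} + v_{k+1})/2 for 1 ≤ k ≤ 171. The particular solution to v_k − (v_{k-1} + v_{k+1})/2 = 1 is v_k = −k^2. Adding homogeneous solution A + B k and matching boundaries gives v_k = k (172 − k). Substituting k = 48: v_48 = 48 · 124 = 5952.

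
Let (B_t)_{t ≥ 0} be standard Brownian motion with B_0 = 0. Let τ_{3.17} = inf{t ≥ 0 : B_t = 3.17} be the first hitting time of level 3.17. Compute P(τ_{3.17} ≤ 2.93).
P(τ_{3.17} ≤ 2.93) = 2(1 − Φ(3.17/√2.93)) = 2(1 − Φ(1.8519)) ≈ 0.0640

By the reflection principle for standard BM, P(τ_b ≤ t) = 2 · P(B_t ≥ b). Since B_t ~ N(0, t), P(B_t ≥ 3.17) = 1 − Φ(3.17/√t) = 1 − Φ(3.17/√2.93) = 1 − Φ(1.8519) ≈ 0.03202. Doubling: P(τ_{3.17} ≤ 2.93) ≈ 2 · 0.03202 = 0.06404 ≈ 0.0640.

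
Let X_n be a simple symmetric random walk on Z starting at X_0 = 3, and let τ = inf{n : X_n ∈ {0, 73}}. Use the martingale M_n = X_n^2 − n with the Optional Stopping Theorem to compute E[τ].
E[τ] = 210

M_n = X_n^2 − n is a martingale (since E[X_{n+1}^2 | F_n] = X_n^2 + 1). By OST (τ has finite mean in a bounded region), E[M_τ] = E[M_0] = X_0^2 − 0 = 3^2 = 9. Also E[M_τ] = E[X_τ^2] − E[τ]. The walk exits at 0 or 73, with P(hit 73 first) = 3/73, so E[X_τ^2] = 73^2 · 3/73 + 0 = 219. Thus E[τ] = E[X_τ^2] − E[M_τ] = 219 − 9 = 210 = 3(73 − 3) = 210.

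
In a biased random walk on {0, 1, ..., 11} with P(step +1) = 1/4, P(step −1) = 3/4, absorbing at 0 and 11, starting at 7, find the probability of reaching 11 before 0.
P(hit 11 before 0) = (1 − (3)^7) / (1 − (3)^11) = 1093/88573

Let u_k denote P(reach 11 before 0 | start at k). Boundary: u_0 = 0, u_11 = 1. Recurrence: u_k = 1/4·u_{k+1} + 3/4·u_{k-1} for 1 ≤ k ≤ 10. Try u_k = A + B·r^k with r = q/p = (3/4)/(1/4) = 3. Substitution satisfies the recurrence; boundary conditions give:
  u_k = (1 − r^k) / (1 − r^N) = (1 − (3)^7) / (1 − (3)^11) = 1093/88573.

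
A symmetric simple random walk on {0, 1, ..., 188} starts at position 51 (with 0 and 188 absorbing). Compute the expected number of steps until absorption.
E[τ | X_0 = 51] = 6987

Let v_k = E[τ | X_0 = k]. Boundary: v_0 = v_188 = 0. Recurrence: v_k = 1 + (v_{k-1} + v_{k+1})/2 for 1 ≤ k ≤ 187. The particular solution to v_k − (v_{k-1} + v_{k+1})/2 = 1 is v_k = −k^2. Adding homogeneous solution A + B k and matching boundaries gives v_k = k (188 − k). Substituting k = 51: v_51 = 51 · 137 = 6987.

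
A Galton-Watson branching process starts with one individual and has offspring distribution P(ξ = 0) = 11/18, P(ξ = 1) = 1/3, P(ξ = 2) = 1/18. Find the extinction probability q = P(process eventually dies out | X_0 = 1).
q = 1

Mean offspring μ = 0·11/18 + 1·1/3 + 2·1/18 = 4/9 ≤ 1. For μ ≤ 1 with offspring not concentrated at 1, the Galton-Watson process goes extinct almost surely, so q = 1.
(Algebraic check: The pgf is f(s) = 11/18 + 1/3·s + 1/18·s². The extinction probability q is the smallest fixed point of f in [0, 1]. Setting s = f(s):
  1/18·s² + (1/3 − 1)·s + 11/18 = 0
  1/18·s² − (11/18 + 1/18)·s + 11/18 = 0
which factors as (s − 1)·(1/18·s − 11/18) = 0, giving roots s = 1 and s = (11/18)/(1/18) = 11. Since 11 ≥ 1, the smallest root in [0, 1] is s = 1.)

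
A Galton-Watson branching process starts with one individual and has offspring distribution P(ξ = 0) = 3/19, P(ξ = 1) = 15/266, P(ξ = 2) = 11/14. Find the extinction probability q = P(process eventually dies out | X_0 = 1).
q = 42/209

The pgf is f(s) = 3/19 + 15/266·s + 11/14·s². The extinction probability q is the smallest fixed point of f in [0, 1]. Setting s = f(s):
  11/14·s² + (15/266 − 1)·s + 3/19 = 0
  11/14·s² − (3/19 + 11/14)·s + 3/19 = 0
which factors as (s − 1)·(11/14·s − 3/19) = 0, giving roots s = 1 and s = (3/19)/(11/14) = 42/209.
Mean offspring μ = 15/266 + 2·11/14 = 433/266 > 1 (supercritical), so q < 1. The extinction probability is the smaller root: q = (3/19)/(11/14) = 42/209.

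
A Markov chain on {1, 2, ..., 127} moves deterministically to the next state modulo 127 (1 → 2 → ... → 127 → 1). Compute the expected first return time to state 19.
E[T_19 | X_0 = 19] = 127

The chain cycles deterministically, so starting at state 19 it returns in exactly 127 steps. Equivalently, the stationary distribution is uniform π_j = 1/127 for every state j, so by Kac's formula E[T_19] = 1/π_19 = 127.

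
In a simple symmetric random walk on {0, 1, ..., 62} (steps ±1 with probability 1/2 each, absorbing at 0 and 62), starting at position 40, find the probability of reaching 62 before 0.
P(hit 62 before 0) = 40/62 = 20/31

Let u_k = P(hit 62 before 0 | start at k). Then u_0 = 0, u_62 = 1, and u_k = u_{k-1}/2 + u_{k+1}/2 for 1 ≤ k ≤ 61. This harmonic recurrence is solved by u_k = k/62, giving u_40 = 40/62 = 20/31.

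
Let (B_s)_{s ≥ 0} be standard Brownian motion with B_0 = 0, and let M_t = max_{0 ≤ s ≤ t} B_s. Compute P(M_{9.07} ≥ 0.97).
P(M_{9.07} ≥ 0.97) = 2·P(B_{9.07} ≥ 0.97) = 2(1 − Φ(0.97/√9.07)) ≈ 0.7474

By the reflection principle for Brownian motion, P(M_t ≥ a) = 2 · P(B_t ≥ a) for a ≥ 0. Since B_t ~ N(0, t), P(B_t ≥ 0.97) = 1 − Φ(0.97/√t) = 1 − Φ(0.97/√9.07) = 1 − Φ(0.3221). So
  P(M_{9.07} ≥ 0.97) = 2(1 − Φ(0.3221)) ≈ 0.7474.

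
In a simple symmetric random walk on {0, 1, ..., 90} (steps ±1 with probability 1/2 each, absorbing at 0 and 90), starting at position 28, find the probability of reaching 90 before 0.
P(hit 90 before 0) = 28/90 = 14/45

Let u_k = P(hit 90 before 0 | start at k). Then u_0 = 0, u_90 = 1, and u_k = u_{k-1}/2 + u_{k+1}/2 for 1 ≤ k ≤ 89. This harmonic recurrence is solved by u_k = k/90, giving u_28 = 28/90 = 14/45.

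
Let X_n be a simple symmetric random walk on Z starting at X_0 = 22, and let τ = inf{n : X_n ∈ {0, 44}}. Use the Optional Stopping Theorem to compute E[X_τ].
E[X_τ] = 22

X_n is a martingale and τ is a bounded-mean stopping time (indeed τ is finite a.s. with bounded expectation since the walk is in a bounded region). By the OST, E[X_τ] = E[X_0] = 22. Equivalently: E[X_τ] = 44 · P(hit 44 first) + 0 · P(hit 0 first) = 44 · (22/44) = 22.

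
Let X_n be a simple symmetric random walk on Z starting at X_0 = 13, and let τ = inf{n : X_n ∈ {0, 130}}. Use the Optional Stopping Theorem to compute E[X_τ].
E[X_τ] = 13

X_n is a martingale and τ is a bounded-mean stopping time (indeed τ is finite a.s. with bounded expectation since the walk is in a bounded region). By the OST, E[X_τ] = E[X_0] = 13. Equivalently: E[X_τ] = 130 · P(hit 130 first) + 0 · P(hit 0 first) = 130 · (13/130) = 13.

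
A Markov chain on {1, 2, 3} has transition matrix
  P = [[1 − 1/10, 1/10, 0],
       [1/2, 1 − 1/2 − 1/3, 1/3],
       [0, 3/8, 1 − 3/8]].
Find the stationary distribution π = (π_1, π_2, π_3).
π = (45/62, 9/62, 4/31)

This is a birth-death chain on three states, which satisfies detailed balance: π_1 · P_{12} = π_2 · P_{21} and π_2 · P_{23} = π_3 · P_{32}.
From π_1 · 1/10 = π_2 · 1/2: π_2/π_1 = (1/10)/(1/2) = 1/5.
From π_2 · 1/3 = π_3 · 3/8: π_3/π_2 = (1/3)/(3/8) = 8/9.
Take π_1 proportional to 1; then unnormalized π = (1, 1/5, 8/45). Normalize by dividing by the sum 62/45:
  π = (45/62, 9/62, 4/31).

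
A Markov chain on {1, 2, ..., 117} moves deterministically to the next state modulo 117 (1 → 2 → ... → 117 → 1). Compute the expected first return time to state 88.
E[T_88 | X_0 = 88] = 117

The chain cycles deterministically, so starting at state 88 it returns in exactly 117 steps. Equivalently, the stationary distribution is uniform π_j = 1/117 for every state j, so by Kac's formula E[T_88] = 1/π_88 = 117.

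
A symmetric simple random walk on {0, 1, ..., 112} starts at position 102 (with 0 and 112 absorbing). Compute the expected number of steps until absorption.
E[τ | X_0 = 102] = 1020

Let v_k = E[τ | X_0 = k]. Boundary: v_0 = v_112 = 0. Recurrence: v_k = 1 + (v_{k-1} + v_{k+1})/2 for 1 ≤ k ≤ 111. The particular solution to v_k − (v_{k-1} + v_{k+1})/2 = 1 is v_k = −k^2. Adding homogeneous solution A + B k and matching boundaries gives v_k = k (112 − k). Substituting k = 102: v_102 = 102 · 10 = 1020.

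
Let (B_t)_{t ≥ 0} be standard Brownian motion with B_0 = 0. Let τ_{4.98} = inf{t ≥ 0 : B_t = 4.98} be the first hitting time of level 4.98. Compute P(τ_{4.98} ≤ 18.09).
P(τ_{4.98} ≤ 18.09) = 2(1 − Φ(4.98/√18.09)) = 2(1 − Φ(1.1709)) ≈ 0.2416

By the reflection principle for standard BM, P(τ_b ≤ t) = 2 · P(B_t ≥ b). Since B_t ~ N(0, t), P(B_t ≥ 4.98) = 1 − Φ(4.98/√t) = 1 − Φ(4.98/√18.09) = 1 − Φ(1.1709) ≈ 0.12082. Doubling: P(τ_{4.98} ≤ 18.09) ≈ 2 · 0.12082 = 0.24164 ≈ 0.2416.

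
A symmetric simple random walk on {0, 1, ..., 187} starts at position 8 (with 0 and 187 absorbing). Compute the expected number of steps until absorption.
E[τ | X_0 = 8] = 1432

Let v_k = E[τ | X_0 = k]. Boundary: v_0 = v_187 = 0. Recurrence: v_k = 1 + (v_{k-1} + v_{k+1})/2 for 1 ≤ k ≤ 186. The particular solution to v_k − (v_{k-1} + v_{k+1})/2 = 1 is v_k = −k^2. Adding homogeneous solution A + B k and matching boundaries gives v_k = k (187 − k). Substituting k = 8: v_8 = 8 · 179 = 1432.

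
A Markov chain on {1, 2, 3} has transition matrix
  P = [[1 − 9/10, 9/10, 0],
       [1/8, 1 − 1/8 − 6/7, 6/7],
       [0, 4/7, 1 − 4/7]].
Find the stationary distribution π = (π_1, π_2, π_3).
π = (1/19, 36/95, 54/95)

This is a birth-death chain on three states, which satisfies detailed balance: π_1 · P_{12} = π_2 · P_{21} and π_2 · P_{23} = π_3 · P_{32}.
From π_1 · 9/10 = π_2 · 1/8: π_2/π_1 = (9/10)/(1/8) = 36/5.
From π_2 · 6/7 = π_3 · 4/7: π_3/π_2 = (6/7)/(4/7) = 3/2.
Take π_1 proportional to 1; then unnormalized π = (1, 36/5, 54/5). Normalize by dividing by the sum 19:
  π = (1/19, 36/95, 54/95).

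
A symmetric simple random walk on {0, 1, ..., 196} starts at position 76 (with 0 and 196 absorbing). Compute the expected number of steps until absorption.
E[τ | X_0 = 76] = 9120

Let v_k = E[τ | X_0 = k]. Boundary: v_0 = v_196 = 0. Recurrence: v_k = 1 + (v_{k-1} + v_{k+1})/2 for 1 ≤ k ≤ 195. The particular solution to v_k − (v_{k-1} + v_{k+1})/2 = 1 is v_k = −k^2. Adding homogeneous solution A + B k and matching boundaries gives v_k = k (196 − k). Substituting k = 76: v_76 = 76 · 120 = 9120.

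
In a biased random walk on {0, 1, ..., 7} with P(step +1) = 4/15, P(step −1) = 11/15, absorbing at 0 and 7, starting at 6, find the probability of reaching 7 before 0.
P(hit 7 before 0) = (1 − (11/4)^6) / (1 − (11/4)^7) = 1009980/2781541

Let u_k denote P(reach 7 before 0 | start at k). Boundary: u_0 = 0, u_7 = 1. Recurrence: u_k = 4/15·u_{k+1} + 11/15·u_{k-1} for 1 ≤ k ≤ 6. Try u_k = A + B·r^k with r = q/p = (11/15)/(4/15) = 11/4. Substitution satisfies the recurrence; boundary conditions give:
  u_k = (1 − r^k) / (1 − r^N) = (1 − (11/4)^6) / (1 − (11/4)^7) = 1009980/2781541.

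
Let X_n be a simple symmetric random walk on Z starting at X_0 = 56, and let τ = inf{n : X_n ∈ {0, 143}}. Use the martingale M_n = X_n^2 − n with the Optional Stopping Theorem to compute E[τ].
E[τ] = 4872

M_n = X_n^2 − n is a martingale (since E[X_{n+1}^2 | F_n] = X_n^2 + 1). By OST (τ has finite mean in a bounded region), E[M_τ] = E[M_0] = X_0^2 − 0 = 56^2 = 3136. Also E[M_τ] = E[X_τ^2] − E[τ]. The walk exits at 0 or 143, with P(hit 143 first) = 56/143, so E[X_τ^2] = 143^2 · 56/143 + 0 = 8008. Thus E[τ] = E[X_τ^2] − E[M_τ] = 8008 − 3136 = 4872 = 56(143 − 56) = 4872.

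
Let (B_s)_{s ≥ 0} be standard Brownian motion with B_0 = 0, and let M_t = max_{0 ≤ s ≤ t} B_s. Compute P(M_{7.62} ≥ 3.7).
P(M_{7.62} ≥ 3.7) = 2·P(B_{7.62} ≥ 3.7) = 2(1 − Φ(3.7/√7.62)) ≈ 0.1801

By the reflection principle for Brownian motion, P(M_t ≥ a) = 2 · P(B_t ≥ a) for a ≥ 0. Since B_t ~ N(0, t), P(B_t ≥ 3.7) = 1 − Φ(3.7/√t) = 1 − Φ(3.7/√7.62) = 1 − Φ(1.3404). So
  P(M_{7.62} ≥ 3.7) = 2(1 − Φ(1.3404)) ≈ 0.1801.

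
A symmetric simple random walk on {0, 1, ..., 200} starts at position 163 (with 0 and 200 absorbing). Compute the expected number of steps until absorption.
E[τ | X_0 = 163] = 6031

Let v_k = E[τ | X_0 = k]. Boundary: v_0 = v_200 = 0. Recurrence: v_k = 1 + (v_{k-1} + v_{k+1})/2 for 1 ≤ k ≤ 199. The particular solution to v_k − (v_{k-1} + v_{k+1})/2 = 1 is v_k = −k^2. Adding homogeneous solution A + B k and matching boundaries gives v_k = k (200 − k). Substituting k = 163: v_163 = 163 · 37 = 6031.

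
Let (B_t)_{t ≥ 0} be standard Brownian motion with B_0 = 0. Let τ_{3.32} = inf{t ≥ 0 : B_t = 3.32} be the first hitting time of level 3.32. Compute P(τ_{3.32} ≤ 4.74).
P(τ_{3.32} ≤ 4.74) = 2(1 − Φ(3.32/√4.74)) = 2(1 − Φ(1.5249)) ≈ 0.1273

By the reflection principle for standard BM, P(τ_b ≤ t) = 2 · P(B_t ≥ b). Since B_t ~ N(0, t), P(B_t ≥ 3.32) = 1 − Φ(3.32/√t) = 1 − Φ(3.32/√4.74) = 1 − Φ(1.5249) ≈ 0.06364. Doubling: P(τ_{3.32} ≤ 4.74) ≈ 2 · 0.06364 = 0.12728 ≈ 0.1273.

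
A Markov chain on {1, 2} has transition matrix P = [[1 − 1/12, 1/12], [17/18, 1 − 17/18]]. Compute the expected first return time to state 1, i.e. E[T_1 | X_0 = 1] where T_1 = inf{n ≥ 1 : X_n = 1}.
E[T_1 | X_0 = 1] = 1/π_1 = 37/34

For an irreducible recurrent Markov chain with stationary distribution π, E[T_i | X_0 = i] = 1/π_i (Kac's formula). Here π_1 = (17/18)/(1/12 + 17/18) = (17/18)/(37/36) = 34/37, so E[T_1 | X_0 = 1] = 1/π_1 = (1/12 + 17/18)/(17/18) = (37/36)/(17/18) = 37/34.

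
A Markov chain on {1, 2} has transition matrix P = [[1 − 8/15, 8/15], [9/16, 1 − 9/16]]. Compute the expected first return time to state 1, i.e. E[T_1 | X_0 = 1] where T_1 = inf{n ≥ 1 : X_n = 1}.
E[T_1 | X_0 = 1] = 1/π_1 = 263/135

For an irreducible recurrent Markov chain with stationary distribution π, E[T_i | X_0 = i] = 1/π_i (Kac's formula). Here π_1 = (9/16)/(8/15 + 9/16) = (9/16)/(263/240) = 135/263, so E[T_1 | X_0 = 1] = 1/π_1 = (8/15 + 9/16)/(9/16) = (263/240)/(9/16) = 263/135.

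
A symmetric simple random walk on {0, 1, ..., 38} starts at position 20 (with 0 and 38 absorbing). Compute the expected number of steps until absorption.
E[τ | X_0 = 20] = 360

Let v_k = E[τ | X_0 = k]. Boundary: v_0 = v_38 = 0. Recurrence: v_k = 1 + (v_{k-1} + v_{k+1})/2 for 1 ≤ k ≤ 37. The particular solution to v_k − (v_{k-1} + v_{k+1})/2 = 1 is v_k = −k^2. Adding homogeneous solution A + B k and matching boundaries gives v_k = k (38 − k). Substituting k = 20: v_20 = 20 · 18 = 360.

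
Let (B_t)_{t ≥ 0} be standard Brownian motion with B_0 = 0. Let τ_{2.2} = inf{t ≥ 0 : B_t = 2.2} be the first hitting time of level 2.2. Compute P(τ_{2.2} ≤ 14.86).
P(τ_{2.2} ≤ 14.86) = 2(1 − Φ(2.2/√14.86)) = 2(1 − Φ(0.5707)) ≈ 0.5682

By the reflection principle for standard BM, P(τ_b ≤ t) = 2 · P(B_t ≥ b). Since B_t ~ N(0, t), P(B_t ≥ 2.2) = 1 − Φ(2.2/√t) = 1 − Φ(2.2/√14.86) = 1 − Φ(0.5707) ≈ 0.28410. Doubling: P(τ_{2.2} ≤ 14.86) ≈ 2 · 0.28410 = 0.56820 ≈ 0.5682.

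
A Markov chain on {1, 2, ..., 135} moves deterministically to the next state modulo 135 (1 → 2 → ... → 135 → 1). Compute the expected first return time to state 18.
E[T_18 | X_0 = 18] = 135

The chain cycles deterministically, so starting at state 18 it returns in exactly 135 steps. Equivalently, the stationary distribution is uniform π_j = 1/135 for every state j, so by Kac's formula E[T_18] = 1/π_18 = 135.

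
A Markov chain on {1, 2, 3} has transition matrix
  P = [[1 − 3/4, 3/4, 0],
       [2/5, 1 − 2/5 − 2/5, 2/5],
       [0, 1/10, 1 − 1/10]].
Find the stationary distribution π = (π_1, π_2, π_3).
π = (8/83, 15/83, 60/83)

This is a birth-death chain on three states, which satisfies detailed balance: π_1 · P_{12} = π_2 · P_{21} and π_2 · P_{23} = π_3 · P_{32}.
From π_1 · 3/4 = π_2 · 2/5: π_2/π_1 = (3/4)/(2/5) = 15/8.
From π_2 · 2/5 = π_3 · 1/10: π_3/π_2 = (2/5)/(1/10) = 4.
Take π_1 proportional to 1; then unnormalized π = (1, 15/8, 15/2). Normalize by dividing by the sum 83/8:
  π = (8/83, 15/83, 60/83).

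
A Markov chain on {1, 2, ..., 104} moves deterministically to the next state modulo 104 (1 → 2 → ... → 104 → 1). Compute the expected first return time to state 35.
E[T_35 | X_0 = 35] = 104

The chain cycles deterministically, so starting at state 35 it returns in exactly 104 steps. Equivalently, the stationary distribution is uniform π_j = 1/104 for every state j, so by Kac's formula E[T_35] = 1/π_35 = 104.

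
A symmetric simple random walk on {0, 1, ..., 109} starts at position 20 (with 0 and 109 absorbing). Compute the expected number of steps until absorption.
E[τ | X_0 = 20] = 1780

Let v_k = E[τ | X_0 = k]. Boundary: v_0 = v_109 = 0. Recurrence: v_k = 1 + (v_{k-1} + v_{k+1})/2 for 1 ≤ k ≤ 108. The particular solution to v_k − (v_{k-1} + v_{k+1})/2 = 1 is v_k = −k^2. Adding homogeneous solution A + B k and matching boundaries gives v_k = k (109 − k). Substituting k = 20: v_20 = 20 · 89 = 1780.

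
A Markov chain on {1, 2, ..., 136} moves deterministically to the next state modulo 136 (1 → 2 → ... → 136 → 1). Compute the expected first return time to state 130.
E[T_130 | X_0 = 130] = 136

The chain cycles deterministically, so starting at state 130 it returns in exactly 136 steps. Equivalently, the stationary distribution is uniform π_j = 1/136 for every state j, so by Kac's formula E[T_130] = 1/π_130 = 136.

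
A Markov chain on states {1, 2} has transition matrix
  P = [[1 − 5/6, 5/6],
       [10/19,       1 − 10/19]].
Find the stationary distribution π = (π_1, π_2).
π_1 = 12/31, π_2 = 19/31

Solve πP = π with π_1 + π_2 = 1. From πP = π: π_1 · (1 − 5/6) + π_2 · 10/19 = π_1 ⇒ π_2 · 10/19 = π_1 · 5/6 ⇒ π_2/π_1 = (5/6)/(10/19) = 19/12. Together with π_1 + π_2 = 1:
  π_1 = (10/19)/(5/6 + 10/19) = (10/19)/(155/114) = 12/31,
  π_2 = (5/6)/(5/6 + 10/19) = (5/6)/(155/114) = 19/31.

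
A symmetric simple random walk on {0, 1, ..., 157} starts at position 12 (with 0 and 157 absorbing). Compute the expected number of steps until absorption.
E[τ | X_0 = 12] = 1740

Let v_k = E[τ | X_0 = k]. Boundary: v_0 = v_157 = 0. Recurrence: v_k = 1 + (v_{k-1} + v_{k+1})/2 for 1 ≤ k ≤ 156. The particular solution to v_k − (v_{k-1} + v_{k+1})/2 = 1 is v_k = −k^2. Adding homogeneous solution A + B k and matching boundaries gives v_k = k (157 − k). Substituting k = 12: v_12 = 12 · 145 = 1740.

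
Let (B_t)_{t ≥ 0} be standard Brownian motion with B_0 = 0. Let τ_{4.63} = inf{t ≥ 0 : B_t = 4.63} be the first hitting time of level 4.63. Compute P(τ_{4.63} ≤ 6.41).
P(τ_{4.63} ≤ 6.41) = 2(1 − Φ(4.63/√6.41)) = 2(1 − Φ(1.8287)) ≈ 0.0674

By the reflection principle for standard BM, P(τ_b ≤ t) = 2 · P(B_t ≥ b). Since B_t ~ N(0, t), P(B_t ≥ 4.63) = 1 − Φ(4.63/√t) = 1 − Φ(4.63/√6.41) = 1 − Φ(1.8287) ≈ 0.03372. Doubling: P(τ_{4.63} ≤ 6.41) ≈ 2 · 0.03372 = 0.06744 ≈ 0.0674.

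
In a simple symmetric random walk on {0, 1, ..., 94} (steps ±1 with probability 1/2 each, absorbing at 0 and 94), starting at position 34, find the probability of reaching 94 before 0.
P(hit 94 before 0) = 34/94 = 17/47

Let u_k = P(hit 94 before 0 | start at k). Then u_0 = 0, u_94 = 1, and u_k = u_{k-1}/2 + u_{k+1}/2 for 1 ≤ k ≤ 93. This harmonic recurrence is solved by u_k = k/94, giving u_34 = 34/94 = 17/47.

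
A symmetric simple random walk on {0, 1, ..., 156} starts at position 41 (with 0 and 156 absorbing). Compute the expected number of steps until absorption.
E[τ | X_0 = 41] = 4715

Let v_k = E[τ | X_0 = k]. Boundary: v_0 = v_156 = 0. Recurrence: v_k = 1 + (v_{k-1} + v_{k+1})/2 for 1 ≤ k ≤ 155. The particular solution to v_k − (v_{k-1} + v_{k+1})/2 = 1 is v_k = −k^2. Adding homogeneous solution A + B k and matching boundaries gives v_k = k (156 − k). Substituting k = 41: v_41 = 41 · 115 = 4715.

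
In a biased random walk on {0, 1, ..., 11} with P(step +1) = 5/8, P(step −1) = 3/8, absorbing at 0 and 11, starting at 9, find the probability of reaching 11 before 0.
P(hit 11 before 0) = (1 − (3/5)^9) / (1 − (3/5)^11) = 24168025/24325489

Let u_k denote P(reach 11 before 0 | start at k). Boundary: u_0 = 0, u_11 = 1. Recurrence: u_k = 5/8·u_{k+1} + 3/8·u_{k-1} for 1 ≤ k ≤ 10. Try u_k = A + B·r^k with r = q/p = (3/8)/(5/8) = 3/5. Substitution satisfies the recurrence; boundary conditions give:
  u_k = (1 − r^k) / (1 − r^N) = (1 − (3/5)^9) / (1 − (3/5)^11) = 24168025/24325489.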